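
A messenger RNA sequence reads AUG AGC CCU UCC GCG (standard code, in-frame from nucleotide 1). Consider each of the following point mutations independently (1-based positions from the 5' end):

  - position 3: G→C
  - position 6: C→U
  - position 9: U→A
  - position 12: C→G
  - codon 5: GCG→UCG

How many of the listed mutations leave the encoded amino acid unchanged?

Codon 1: AUG (Met) → AUC (Ile) — missense.
Codon 2: AGC (Ser) → AGU (Ser) — synonymous.
Codon 3: CCU (Pro) → CCA (Pro) — synonymous.
Codon 4: UCC (Ser) → UCG (Ser) — synonymous.
Codon 5: GCG (Ala) → UCG (Ser) — missense.
Synonymous: 3 of 5.

3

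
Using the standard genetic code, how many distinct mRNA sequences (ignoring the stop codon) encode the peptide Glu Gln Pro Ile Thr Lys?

384

Glu: 2 codons.
Gln: 2 codons.
Pro: 4 codons.
Ile: 3 codons.
Thr: 4 codons.
Lys: 2 codons.
2 × 2 × 4 × 3 × 4 × 2 = 384.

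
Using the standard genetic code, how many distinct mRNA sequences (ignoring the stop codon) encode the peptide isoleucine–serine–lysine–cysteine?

Ile: 3 codons.
Ser: 6 codons.
Lys: 2 codons.
Cys: 2 codons.
3 × 6 × 2 × 2 = 72.

72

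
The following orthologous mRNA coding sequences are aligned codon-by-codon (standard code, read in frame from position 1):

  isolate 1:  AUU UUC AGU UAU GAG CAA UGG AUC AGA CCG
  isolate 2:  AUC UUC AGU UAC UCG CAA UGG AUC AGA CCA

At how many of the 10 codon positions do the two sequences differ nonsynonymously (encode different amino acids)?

Codon 1: AUU Ile / AUC Ile — synonymous.
Codon 2: UUC Phe / UUC Phe — identical.
Codon 3: AGU Ser / AGU Ser — identical.
Codon 4: UAU Tyr / UAC Tyr — synonymous.
Codon 5: GAG Glu / UCG Ser — nonsynonymous.
Codon 6: CAA Gln / CAA Gln — identical.
Codon 7: UGG Trp / UGG Trp — identical.
Codon 8: AUC Ile / AUC Ile — identical.
Codon 9: AGA Arg / AGA Arg — identical.
Codon 10: CCG Pro / CCA Pro — synonymous.
Nonsynonymous differences: 1.

1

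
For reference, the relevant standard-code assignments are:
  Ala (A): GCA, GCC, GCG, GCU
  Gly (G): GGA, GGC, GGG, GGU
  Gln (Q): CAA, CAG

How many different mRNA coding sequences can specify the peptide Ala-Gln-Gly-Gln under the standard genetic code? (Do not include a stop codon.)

64

Ala: 4 codons.
Gln: 2 codons.
Gly: 4 codons.
Gln: 2 codons.
4 × 2 × 4 × 2 = 64.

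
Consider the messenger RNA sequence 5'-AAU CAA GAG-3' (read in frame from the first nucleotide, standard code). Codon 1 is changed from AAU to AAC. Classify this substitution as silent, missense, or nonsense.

silent

Position 3 falls in codon 1: AAU → Asn.
After the substitution the codon is AAC → Asn.
Both encode Asn, so the change is synonymous.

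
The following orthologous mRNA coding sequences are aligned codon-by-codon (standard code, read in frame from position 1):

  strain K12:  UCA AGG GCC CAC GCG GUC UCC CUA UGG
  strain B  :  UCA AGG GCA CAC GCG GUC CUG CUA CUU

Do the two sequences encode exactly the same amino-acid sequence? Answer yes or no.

no

Codon 1: UCA Ser / UCA Ser — identical.
Codon 2: AGG Arg / AGG Arg — identical.
Codon 3: GCC Ala / GCA Ala — synonymous.
Codon 4: CAC His / CAC His — identical.
Codon 5: GCG Ala / GCG Ala — identical.
Codon 6: GUC Val / GUC Val — identical.
Codon 7: UCC Ser / CUG Leu — nonsynonymous.
Codon 8: CUA Leu / CUA Leu — identical.
Codon 9: UGG Trp / CUU Leu — nonsynonymous.
Nonsynonymous differences: 2 → different protein.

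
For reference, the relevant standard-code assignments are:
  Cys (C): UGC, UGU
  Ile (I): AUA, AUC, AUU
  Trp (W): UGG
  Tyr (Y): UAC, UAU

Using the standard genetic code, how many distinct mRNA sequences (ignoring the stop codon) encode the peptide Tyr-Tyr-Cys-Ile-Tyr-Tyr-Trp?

Tyr: 2 codons.
Tyr: 2 codons.
Cys: 2 codons.
Ile: 3 codons.
Tyr: 2 codons.
Tyr: 2 codons.
Trp: 1 codon.
2 × 2 × 2 × 3 × 2 × 2 × 1 = 96.

96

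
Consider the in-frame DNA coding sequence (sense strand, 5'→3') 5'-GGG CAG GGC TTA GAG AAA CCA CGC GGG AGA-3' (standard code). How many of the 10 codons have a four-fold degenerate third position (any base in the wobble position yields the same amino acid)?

Codon 1 GGG (Gly): third position 4-fold.
Codon 2 CAG (Gln): third position 2-fold.
Codon 3 GGC (Gly): third position 4-fold.
Codon 4 TTA (Leu): third position 2-fold.
Codon 5 GAG (Glu): third position 2-fold.
Codon 6 AAA (Lys): third position 2-fold.
Codon 7 CCA (Pro): third position 4-fold.
Codon 8 CGC (Arg): third position 4-fold.
Codon 9 GGG (Gly): third position 4-fold.
Codon 10 AGA (Arg): third position 2-fold.
Four-fold degenerate third positions: 5.

5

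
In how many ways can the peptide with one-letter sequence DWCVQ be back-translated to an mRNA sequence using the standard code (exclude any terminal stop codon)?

32

Asp: 2 codons.
Trp: 1 codon.
Cys: 2 codons.
Val: 4 codons.
Gln: 2 codons.
2 × 1 × 2 × 4 × 2 = 32.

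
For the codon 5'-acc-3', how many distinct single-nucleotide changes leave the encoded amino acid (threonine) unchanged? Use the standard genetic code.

3

Position 1: none → 0 synonymous.
Position 2: none → 0 synonymous.
Position 3: ACT, ACA, ACG → 3 synonymous.
Total: 0 + 0 + 3 = 3.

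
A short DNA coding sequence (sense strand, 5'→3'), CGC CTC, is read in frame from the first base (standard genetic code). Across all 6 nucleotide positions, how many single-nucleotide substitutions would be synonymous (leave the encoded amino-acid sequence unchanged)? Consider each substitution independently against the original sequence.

Codon 1 (CGC, Arg): 3 synonymous substitutions.
Codon 2 (CTC, Leu): 3 synonymous substitutions.
Total: 3 + 3 = 6.

6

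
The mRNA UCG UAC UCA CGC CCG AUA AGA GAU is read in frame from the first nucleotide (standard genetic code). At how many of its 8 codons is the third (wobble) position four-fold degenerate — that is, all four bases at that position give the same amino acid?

Codon 1 UCG (Ser): third position 4-fold.
Codon 2 UAC (Tyr): third position 2-fold.
Codon 3 UCA (Ser): third position 4-fold.
Codon 4 CGC (Arg): third position 4-fold.
Codon 5 CCG (Pro): third position 4-fold.
Codon 6 AUA (Ile): third position 3-fold.
Codon 7 AGA (Arg): third position 2-fold.
Codon 8 GAU (Asp): third position 2-fold.
Four-fold degenerate third positions: 4.

4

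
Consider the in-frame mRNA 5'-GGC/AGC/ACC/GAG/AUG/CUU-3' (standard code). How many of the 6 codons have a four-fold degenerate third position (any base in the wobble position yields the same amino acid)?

3

Codon 1 GGC (Gly): third position 4-fold.
Codon 2 AGC (Ser): third position 2-fold.
Codon 3 ACC (Thr): third position 4-fold.
Codon 4 GAG (Glu): third position 2-fold.
Codon 5 AUG (Met): third position 1-fold.
Codon 6 CUU (Leu): third position 4-fold.
Four-fold degenerate third positions: 3.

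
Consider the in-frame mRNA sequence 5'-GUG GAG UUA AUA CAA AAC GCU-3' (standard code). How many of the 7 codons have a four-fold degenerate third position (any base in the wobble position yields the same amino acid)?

Codon 1 GUG (Val): third position 4-fold.
Codon 2 GAG (Glu): third position 2-fold.
Codon 3 UUA (Leu): third position 2-fold.
Codon 4 AUA (Ile): third position 3-fold.
Codon 5 CAA (Gln): third position 2-fold.
Codon 6 AAC (Asn): third position 2-fold.
Codon 7 GCU (Ala): third position 4-fold.
Four-fold degenerate third positions: 2.

2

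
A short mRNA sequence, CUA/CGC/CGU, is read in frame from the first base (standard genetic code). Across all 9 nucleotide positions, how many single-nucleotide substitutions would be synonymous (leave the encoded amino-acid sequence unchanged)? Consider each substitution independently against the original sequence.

Codon 1 (CUA, Leu): 4 synonymous substitutions.
Codon 2 (CGC, Arg): 3 synonymous substitutions.
Codon 3 (CGU, Arg): 3 synonymous substitutions.
Total: 4 + 3 + 3 = 10.

10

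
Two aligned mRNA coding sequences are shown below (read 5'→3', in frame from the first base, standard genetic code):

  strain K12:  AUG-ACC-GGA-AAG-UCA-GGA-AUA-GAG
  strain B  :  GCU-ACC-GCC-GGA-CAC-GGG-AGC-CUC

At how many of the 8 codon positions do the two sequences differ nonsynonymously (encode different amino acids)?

6

Codon 1: AUG Met / GCU Ala — nonsynonymous.
Codon 2: ACC Thr / ACC Thr — identical.
Codon 3: GGA Gly / GCC Ala — nonsynonymous.
Codon 4: AAG Lys / GGA Gly — nonsynonymous.
Codon 5: UCA Ser / CAC His — nonsynonymous.
Codon 6: GGA Gly / GGG Gly — synonymous.
Codon 7: AUA Ile / AGC Ser — nonsynonymous.
Codon 8: GAG Glu / CUC Leu — nonsynonymous.
Nonsynonymous differences: 6.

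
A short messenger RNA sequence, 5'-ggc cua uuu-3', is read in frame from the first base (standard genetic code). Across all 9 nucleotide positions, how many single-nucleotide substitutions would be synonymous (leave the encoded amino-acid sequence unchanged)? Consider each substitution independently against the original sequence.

8

Codon 1 (GGC, Gly): 3 synonymous substitutions.
Codon 2 (CUA, Leu): 4 synonymous substitutions.
Codon 3 (UUU, Phe): 1 synonymous substitution.
Total: 3 + 4 + 1 = 8.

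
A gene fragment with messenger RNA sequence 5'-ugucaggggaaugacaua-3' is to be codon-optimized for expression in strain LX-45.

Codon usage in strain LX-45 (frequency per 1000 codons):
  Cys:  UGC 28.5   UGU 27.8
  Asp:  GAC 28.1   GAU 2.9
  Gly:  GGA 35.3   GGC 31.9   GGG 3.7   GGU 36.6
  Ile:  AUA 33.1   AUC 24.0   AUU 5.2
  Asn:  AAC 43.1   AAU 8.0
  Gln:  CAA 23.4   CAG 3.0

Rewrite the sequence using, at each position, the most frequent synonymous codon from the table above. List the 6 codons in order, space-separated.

Codon 1 (Cys): best is UGC at 28.5.
Codon 2 (Gln): best is CAA at 23.4.
Codon 3 (Gly): best is GGU at 36.6.
Codon 4 (Asn): best is AAC at 43.1.
Codon 5 (Asp): best is GAC at 28.1.
Codon 6 (Ile): best is AUA at 33.1.

UGC CAA GGU AAC GAC AUA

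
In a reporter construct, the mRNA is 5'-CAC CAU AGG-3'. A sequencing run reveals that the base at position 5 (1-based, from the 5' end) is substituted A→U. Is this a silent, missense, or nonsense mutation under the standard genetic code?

missense

Position 5 falls in codon 2: CAU → His.
After the substitution the codon is CUU → Leu.
His ≠ Leu, so this is a missense mutation.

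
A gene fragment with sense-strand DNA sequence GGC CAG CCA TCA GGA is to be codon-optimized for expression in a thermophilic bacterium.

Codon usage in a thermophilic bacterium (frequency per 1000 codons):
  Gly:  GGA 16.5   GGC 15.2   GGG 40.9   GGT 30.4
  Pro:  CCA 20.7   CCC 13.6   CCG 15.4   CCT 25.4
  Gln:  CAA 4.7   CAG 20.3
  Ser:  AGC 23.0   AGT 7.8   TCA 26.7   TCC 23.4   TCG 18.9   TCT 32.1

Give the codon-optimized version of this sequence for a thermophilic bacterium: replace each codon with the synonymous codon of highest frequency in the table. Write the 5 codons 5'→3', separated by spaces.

Codon 1 (Gly): best is GGG at 40.9.
Codon 2 (Gln): best is CAG at 20.3.
Codon 3 (Pro): best is CCT at 25.4.
Codon 4 (Ser): best is TCT at 32.1.
Codon 5 (Gly): best is GGG at 40.9.

GGG CAG CCT TCT GGG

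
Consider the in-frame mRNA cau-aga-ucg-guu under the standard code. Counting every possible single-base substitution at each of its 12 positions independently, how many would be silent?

9

Codon 1 (CAU, His): 1 synonymous substitution.
Codon 2 (AGA, Arg): 2 synonymous substitutions.
Codon 3 (UCG, Ser): 3 synonymous substitutions.
Codon 4 (GUU, Val): 3 synonymous substitutions.
Total: 1 + 2 + 3 + 3 = 9.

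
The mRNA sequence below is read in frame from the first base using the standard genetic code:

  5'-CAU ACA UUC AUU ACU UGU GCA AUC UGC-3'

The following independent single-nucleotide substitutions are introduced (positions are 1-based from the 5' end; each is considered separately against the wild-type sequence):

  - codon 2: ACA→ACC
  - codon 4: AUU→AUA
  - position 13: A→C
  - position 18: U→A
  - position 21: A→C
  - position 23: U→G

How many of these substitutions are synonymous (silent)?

Codon 2: ACA (Thr) → ACC (Thr) — synonymous.
Codon 4: AUU (Ile) → AUA (Ile) — synonymous.
Codon 5: ACU (Thr) → CCU (Pro) — missense.
Codon 6: UGU (Cys) → UGA (Stop) — nonsense.
Codon 7: GCA (Ala) → GCC (Ala) — synonymous.
Codon 8: AUC (Ile) → AGC (Ser) — missense.
Synonymous: 3 of 6.

3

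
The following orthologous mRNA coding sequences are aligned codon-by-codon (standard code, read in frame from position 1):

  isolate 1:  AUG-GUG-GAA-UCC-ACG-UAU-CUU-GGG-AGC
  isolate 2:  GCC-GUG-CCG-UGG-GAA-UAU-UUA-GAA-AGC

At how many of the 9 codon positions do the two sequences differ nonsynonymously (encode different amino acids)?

Codon 1: AUG Met / GCC Ala — nonsynonymous.
Codon 2: GUG Val / GUG Val — identical.
Codon 3: GAA Glu / CCG Pro — nonsynonymous.
Codon 4: UCC Ser / UGG Trp — nonsynonymous.
Codon 5: ACG Thr / GAA Glu — nonsynonymous.
Codon 6: UAU Tyr / UAU Tyr — identical.
Codon 7: CUU Leu / UUA Leu — synonymous.
Codon 8: GGG Gly / GAA Glu — nonsynonymous.
Codon 9: AGC Ser / AGC Ser — identical.
Nonsynonymous differences: 5.

5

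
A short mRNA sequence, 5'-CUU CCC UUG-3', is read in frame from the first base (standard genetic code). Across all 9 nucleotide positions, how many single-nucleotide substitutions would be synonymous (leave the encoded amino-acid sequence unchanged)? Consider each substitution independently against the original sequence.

Codon 1 (CUU, Leu): 3 synonymous substitutions.
Codon 2 (CCC, Pro): 3 synonymous substitutions.
Codon 3 (UUG, Leu): 2 synonymous substitutions.
Total: 3 + 3 + 2 = 8.

8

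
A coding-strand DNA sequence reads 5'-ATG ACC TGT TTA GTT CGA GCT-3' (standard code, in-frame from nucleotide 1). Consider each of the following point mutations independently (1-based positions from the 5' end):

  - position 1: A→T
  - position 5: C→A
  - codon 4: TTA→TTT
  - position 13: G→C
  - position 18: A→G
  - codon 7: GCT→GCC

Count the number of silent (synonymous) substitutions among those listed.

2

Codon 1: ATG (Met) → TTG (Leu) — missense.
Codon 2: ACC (Thr) → AAC (Asn) — missense.
Codon 4: TTA (Leu) → TTT (Phe) — missense.
Codon 5: GTT (Val) → CTT (Leu) — missense.
Codon 6: CGA (Arg) → CGG (Arg) — synonymous.
Codon 7: GCT (Ala) → GCC (Ala) — synonymous.
Synonymous: 2 of 6.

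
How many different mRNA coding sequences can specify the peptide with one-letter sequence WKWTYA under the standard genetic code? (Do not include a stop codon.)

Trp: 1 codon.
Lys: 2 codons.
Trp: 1 codon.
Thr: 4 codons.
Tyr: 2 codons.
Ala: 4 codons.
1 × 2 × 1 × 4 × 2 × 4 = 64.

64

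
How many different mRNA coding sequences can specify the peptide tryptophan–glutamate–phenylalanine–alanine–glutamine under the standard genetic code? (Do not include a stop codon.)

32

Trp: 1 codon.
Glu: 2 codons.
Phe: 2 codons.
Ala: 4 codons.
Gln: 2 codons.
1 × 2 × 2 × 4 × 2 = 32.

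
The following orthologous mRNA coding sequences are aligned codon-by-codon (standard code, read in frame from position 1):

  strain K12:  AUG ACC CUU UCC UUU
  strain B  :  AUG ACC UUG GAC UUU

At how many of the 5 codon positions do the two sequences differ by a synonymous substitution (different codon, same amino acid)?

Codon 1: AUG Met / AUG Met — identical.
Codon 2: ACC Thr / ACC Thr — identical.
Codon 3: CUU Leu / UUG Leu — synonymous.
Codon 4: UCC Ser / GAC Asp — nonsynonymous.
Codon 5: UUU Phe / UUU Phe — identical.
Synonymous differences: 1.

1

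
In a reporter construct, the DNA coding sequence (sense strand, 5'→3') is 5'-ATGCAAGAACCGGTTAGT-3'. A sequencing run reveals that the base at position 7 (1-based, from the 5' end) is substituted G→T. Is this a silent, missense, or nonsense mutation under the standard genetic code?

Position 7 falls in codon 3: GAA → Glu.
After the substitution the codon is TAA → Stop.
The new codon is a stop codon, so this is a nonsense mutation.

nonsense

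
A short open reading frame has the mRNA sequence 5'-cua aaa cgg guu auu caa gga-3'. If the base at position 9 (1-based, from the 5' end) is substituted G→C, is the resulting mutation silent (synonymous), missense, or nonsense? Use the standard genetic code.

silent

Position 9 falls in codon 3: CGG → Arg.
After the substitution the codon is CGC → Arg.
Both encode Arg, so the change is synonymous.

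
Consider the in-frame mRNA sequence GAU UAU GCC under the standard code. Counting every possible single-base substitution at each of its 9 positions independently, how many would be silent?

Codon 1 (GAU, Asp): 1 synonymous substitution.
Codon 2 (UAU, Tyr): 1 synonymous substitution.
Codon 3 (GCC, Ala): 3 synonymous substitutions.
Total: 1 + 1 + 3 = 5.

5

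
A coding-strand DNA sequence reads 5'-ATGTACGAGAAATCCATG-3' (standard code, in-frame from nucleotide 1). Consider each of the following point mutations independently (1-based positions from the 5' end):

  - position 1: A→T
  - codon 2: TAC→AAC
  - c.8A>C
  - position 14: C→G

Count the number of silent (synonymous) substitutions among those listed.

Codon 1: ATG (Met) → TTG (Leu) — missense.
Codon 2: TAC (Tyr) → AAC (Asn) — missense.
Codon 3: GAG (Glu) → GCG (Ala) — missense.
Codon 5: TCC (Ser) → TGC (Cys) — missense.
Synonymous: 0 of 4.

0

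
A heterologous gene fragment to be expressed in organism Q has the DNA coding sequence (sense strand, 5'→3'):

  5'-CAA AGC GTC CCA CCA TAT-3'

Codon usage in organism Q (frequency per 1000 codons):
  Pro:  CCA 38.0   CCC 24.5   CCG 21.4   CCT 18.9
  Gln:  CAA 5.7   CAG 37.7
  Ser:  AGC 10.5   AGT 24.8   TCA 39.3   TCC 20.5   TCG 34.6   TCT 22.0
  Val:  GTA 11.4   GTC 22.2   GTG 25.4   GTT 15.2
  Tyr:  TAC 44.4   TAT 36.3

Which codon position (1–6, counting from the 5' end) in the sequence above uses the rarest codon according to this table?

1

Codon 1 CAA (Gln): 5.7 per 1000.
Codon 2 AGC (Ser): 10.5 per 1000.
Codon 3 GTC (Val): 22.2 per 1000.
Codon 4 CCA (Pro): 38.0 per 1000.
Codon 5 CCA (Pro): 38.0 per 1000.
Codon 6 TAT (Tyr): 36.3 per 1000.
Lowest frequency is 5.7 at codon 1.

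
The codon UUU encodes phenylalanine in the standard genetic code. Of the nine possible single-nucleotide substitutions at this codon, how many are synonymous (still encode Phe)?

1

Position 1: none → 0 synonymous.
Position 2: none → 0 synonymous.
Position 3: UUC → 1 synonymous.
Total: 0 + 0 + 1 = 1.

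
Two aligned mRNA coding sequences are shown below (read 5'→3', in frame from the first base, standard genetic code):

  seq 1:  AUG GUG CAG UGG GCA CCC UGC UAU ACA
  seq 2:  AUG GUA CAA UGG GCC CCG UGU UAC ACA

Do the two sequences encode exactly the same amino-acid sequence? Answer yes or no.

yes

Codon 1: AUG Met / AUG Met — identical.
Codon 2: GUG Val / GUA Val — synonymous.
Codon 3: CAG Gln / CAA Gln — synonymous.
Codon 4: UGG Trp / UGG Trp — identical.
Codon 5: GCA Ala / GCC Ala — synonymous.
Codon 6: CCC Pro / CCG Pro — synonymous.
Codon 7: UGC Cys / UGU Cys — synonymous.
Codon 8: UAU Tyr / UAC Tyr — synonymous.
Codon 9: ACA Thr / ACA Thr — identical.
Nonsynonymous differences: 0 → same protein.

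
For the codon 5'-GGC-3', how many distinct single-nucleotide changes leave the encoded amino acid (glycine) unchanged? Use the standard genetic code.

3

Position 1: none → 0 synonymous.
Position 2: none → 0 synonymous.
Position 3: GGU, GGA, GGG → 3 synonymous.
Total: 0 + 0 + 3 = 3.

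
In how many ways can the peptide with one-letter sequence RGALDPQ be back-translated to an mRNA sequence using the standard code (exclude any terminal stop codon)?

Arg: 6 codons.
Gly: 4 codons.
Ala: 4 codons.
Leu: 6 codons.
Asp: 2 codons.
Pro: 4 codons.
Gln: 2 codons.
6 × 4 × 4 × 6 × 2 × 4 × 2 = 9216.

9216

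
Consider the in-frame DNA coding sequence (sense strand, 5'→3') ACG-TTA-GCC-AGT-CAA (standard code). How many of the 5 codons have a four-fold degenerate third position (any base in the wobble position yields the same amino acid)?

Codon 1 ACG (Thr): third position 4-fold.
Codon 2 TTA (Leu): third position 2-fold.
Codon 3 GCC (Ala): third position 4-fold.
Codon 4 AGT (Ser): third position 2-fold.
Codon 5 CAA (Gln): third position 2-fold.
Four-fold degenerate third positions: 2.

2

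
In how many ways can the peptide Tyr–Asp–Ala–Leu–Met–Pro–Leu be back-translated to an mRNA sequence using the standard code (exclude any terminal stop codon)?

2304

Tyr: 2 codons.
Asp: 2 codons.
Ala: 4 codons.
Leu: 6 codons.
Met: 1 codon.
Pro: 4 codons.
Leu: 6 codons.
2 × 2 × 4 × 6 × 1 × 4 × 6 = 2304.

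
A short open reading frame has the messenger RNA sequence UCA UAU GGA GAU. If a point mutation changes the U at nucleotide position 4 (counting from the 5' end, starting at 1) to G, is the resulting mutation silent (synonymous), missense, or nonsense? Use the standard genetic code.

missense

Position 4 falls in codon 2: UAU → Tyr.
After the substitution the codon is GAU → Asp.
Tyr ≠ Asp, so this is a missense mutation.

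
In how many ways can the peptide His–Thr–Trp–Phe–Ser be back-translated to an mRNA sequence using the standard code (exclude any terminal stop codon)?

His: 2 codons.
Thr: 4 codons.
Trp: 1 codon.
Phe: 2 codons.
Ser: 6 codons.
2 × 4 × 1 × 2 × 6 = 96.

96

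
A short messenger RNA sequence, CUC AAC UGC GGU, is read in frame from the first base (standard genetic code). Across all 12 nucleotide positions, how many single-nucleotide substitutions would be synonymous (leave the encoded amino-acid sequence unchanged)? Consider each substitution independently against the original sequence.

Codon 1 (CUC, Leu): 3 synonymous substitutions.
Codon 2 (AAC, Asn): 1 synonymous substitution.
Codon 3 (UGC, Cys): 1 synonymous substitution.
Codon 4 (GGU, Gly): 3 synonymous substitutions.
Total: 3 + 1 + 1 + 3 = 8.

8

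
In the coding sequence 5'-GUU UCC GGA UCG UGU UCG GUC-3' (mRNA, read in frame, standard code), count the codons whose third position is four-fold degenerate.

6

Codon 1 GUU (Val): third position 4-fold.
Codon 2 UCC (Ser): third position 4-fold.
Codon 3 GGA (Gly): third position 4-fold.
Codon 4 UCG (Ser): third position 4-fold.
Codon 5 UGU (Cys): third position 2-fold.
Codon 6 UCG (Ser): third position 4-fold.
Codon 7 GUC (Val): third position 4-fold.
Four-fold degenerate third positions: 6.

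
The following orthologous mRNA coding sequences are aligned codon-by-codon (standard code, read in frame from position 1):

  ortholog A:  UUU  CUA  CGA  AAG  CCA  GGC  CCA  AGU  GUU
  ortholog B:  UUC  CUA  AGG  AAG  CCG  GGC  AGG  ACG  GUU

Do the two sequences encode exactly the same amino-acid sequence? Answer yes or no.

Codon 1: UUU Phe / UUC Phe — synonymous.
Codon 2: CUA Leu / CUA Leu — identical.
Codon 3: CGA Arg / AGG Arg — synonymous.
Codon 4: AAG Lys / AAG Lys — identical.
Codon 5: CCA Pro / CCG Pro — synonymous.
Codon 6: GGC Gly / GGC Gly — identical.
Codon 7: CCA Pro / AGG Arg — nonsynonymous.
Codon 8: AGU Ser / ACG Thr — nonsynonymous.
Codon 9: GUU Val / GUU Val — identical.
Nonsynonymous differences: 2 → different protein.

no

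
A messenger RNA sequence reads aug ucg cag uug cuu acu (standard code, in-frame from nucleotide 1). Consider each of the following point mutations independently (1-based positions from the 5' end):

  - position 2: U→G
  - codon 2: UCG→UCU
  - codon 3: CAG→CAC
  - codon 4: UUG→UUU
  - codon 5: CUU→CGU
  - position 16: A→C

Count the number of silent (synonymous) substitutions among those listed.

Codon 1: AUG (Met) → AGG (Arg) — missense.
Codon 2: UCG (Ser) → UCU (Ser) — synonymous.
Codon 3: CAG (Gln) → CAC (His) — missense.
Codon 4: UUG (Leu) → UUU (Phe) — missense.
Codon 5: CUU (Leu) → CGU (Arg) — missense.
Codon 6: ACU (Thr) → CCU (Pro) — missense.
Synonymous: 1 of 6.

1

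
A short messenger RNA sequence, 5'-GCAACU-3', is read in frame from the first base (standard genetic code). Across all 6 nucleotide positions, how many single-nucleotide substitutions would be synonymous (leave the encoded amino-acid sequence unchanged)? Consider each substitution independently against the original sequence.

Codon 1 (GCA, Ala): 3 synonymous substitutions.
Codon 2 (ACU, Thr): 3 synonymous substitutions.
Total: 3 + 3 = 6.

6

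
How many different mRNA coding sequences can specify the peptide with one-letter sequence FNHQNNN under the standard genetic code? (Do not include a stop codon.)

Phe: 2 codons.
Asn: 2 codons.
His: 2 codons.
Gln: 2 codons.
Asn: 2 codons.
Asn: 2 codons.
Asn: 2 codons.
2 × 2 × 2 × 2 × 2 × 2 × 2 = 128.

128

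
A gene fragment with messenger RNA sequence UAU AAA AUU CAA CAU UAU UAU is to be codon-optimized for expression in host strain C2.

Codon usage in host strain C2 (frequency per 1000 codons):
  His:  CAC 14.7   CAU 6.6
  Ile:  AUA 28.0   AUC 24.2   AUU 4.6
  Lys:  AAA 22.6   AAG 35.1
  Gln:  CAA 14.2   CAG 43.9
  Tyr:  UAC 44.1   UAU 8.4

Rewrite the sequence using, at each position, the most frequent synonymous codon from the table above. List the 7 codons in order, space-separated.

Codon 1 (Tyr): best is UAC at 44.1.
Codon 2 (Lys): best is AAG at 35.1.
Codon 3 (Ile): best is AUA at 28.0.
Codon 4 (Gln): best is CAG at 43.9.
Codon 5 (His): best is CAC at 14.7.
Codon 6 (Tyr): best is UAC at 44.1.
Codon 7 (Tyr): best is UAC at 44.1.

UAC AAG AUA CAG CAC UAC UAC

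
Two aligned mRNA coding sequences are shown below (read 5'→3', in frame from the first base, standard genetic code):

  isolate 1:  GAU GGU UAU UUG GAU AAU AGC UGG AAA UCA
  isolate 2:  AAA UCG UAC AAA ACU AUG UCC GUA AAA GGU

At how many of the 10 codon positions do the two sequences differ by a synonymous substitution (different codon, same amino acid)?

2

Codon 1: GAU Asp / AAA Lys — nonsynonymous.
Codon 2: GGU Gly / UCG Ser — nonsynonymous.
Codon 3: UAU Tyr / UAC Tyr — synonymous.
Codon 4: UUG Leu / AAA Lys — nonsynonymous.
Codon 5: GAU Asp / ACU Thr — nonsynonymous.
Codon 6: AAU Asn / AUG Met — nonsynonymous.
Codon 7: AGC Ser / UCC Ser — synonymous.
Codon 8: UGG Trp / GUA Val — nonsynonymous.
Codon 9: AAA Lys / AAA Lys — identical.
Codon 10: UCA Ser / GGU Gly — nonsynonymous.
Synonymous differences: 2.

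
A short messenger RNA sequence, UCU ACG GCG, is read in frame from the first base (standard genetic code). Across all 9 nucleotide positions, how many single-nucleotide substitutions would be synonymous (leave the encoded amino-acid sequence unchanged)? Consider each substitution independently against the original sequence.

Codon 1 (UCU, Ser): 3 synonymous substitutions.
Codon 2 (ACG, Thr): 3 synonymous substitutions.
Codon 3 (GCG, Ala): 3 synonymous substitutions.
Total: 3 + 3 + 3 = 9.

9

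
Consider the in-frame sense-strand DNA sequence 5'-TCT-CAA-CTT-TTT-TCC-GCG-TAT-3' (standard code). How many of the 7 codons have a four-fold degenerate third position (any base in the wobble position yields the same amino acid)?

Codon 1 TCT (Ser): third position 4-fold.
Codon 2 CAA (Gln): third position 2-fold.
Codon 3 CTT (Leu): third position 4-fold.
Codon 4 TTT (Phe): third position 2-fold.
Codon 5 TCC (Ser): third position 4-fold.
Codon 6 GCG (Ala): third position 4-fold.
Codon 7 TAT (Tyr): third position 2-fold.
Four-fold degenerate third positions: 4.

4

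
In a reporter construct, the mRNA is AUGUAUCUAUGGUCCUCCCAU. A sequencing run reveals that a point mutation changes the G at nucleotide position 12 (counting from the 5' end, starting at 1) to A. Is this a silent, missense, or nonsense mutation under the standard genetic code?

nonsense

Position 12 falls in codon 4: UGG → Trp.
After the substitution the codon is UGA → Stop.
The new codon is a stop codon, so this is a nonsense mutation.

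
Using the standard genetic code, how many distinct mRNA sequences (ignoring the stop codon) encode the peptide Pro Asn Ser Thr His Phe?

Pro: 4 codons.
Asn: 2 codons.
Ser: 6 codons.
Thr: 4 codons.
His: 2 codons.
Phe: 2 codons.
4 × 2 × 6 × 4 × 2 × 2 = 768.

768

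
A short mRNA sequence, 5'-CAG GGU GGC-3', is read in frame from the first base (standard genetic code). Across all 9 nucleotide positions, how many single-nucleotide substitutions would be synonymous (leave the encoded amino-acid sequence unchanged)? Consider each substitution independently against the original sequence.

Codon 1 (CAG, Gln): 1 synonymous substitution.
Codon 2 (GGU, Gly): 3 synonymous substitutions.
Codon 3 (GGC, Gly): 3 synonymous substitutions.
Total: 1 + 3 + 3 = 7.

7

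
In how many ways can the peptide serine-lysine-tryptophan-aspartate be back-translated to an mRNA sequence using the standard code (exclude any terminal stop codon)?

24

Ser: 6 codons.
Lys: 2 codons.
Trp: 1 codon.
Asp: 2 codons.
6 × 2 × 1 × 2 = 24.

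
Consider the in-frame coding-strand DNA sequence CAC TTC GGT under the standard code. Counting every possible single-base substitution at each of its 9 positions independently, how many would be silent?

Codon 1 (CAC, His): 1 synonymous substitution.
Codon 2 (TTC, Phe): 1 synonymous substitution.
Codon 3 (GGT, Gly): 3 synonymous substitutions.
Total: 1 + 1 + 3 = 5.

5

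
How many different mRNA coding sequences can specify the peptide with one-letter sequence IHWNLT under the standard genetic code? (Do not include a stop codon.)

288

Ile: 3 codons.
His: 2 codons.
Trp: 1 codon.
Asn: 2 codons.
Leu: 6 codons.
Thr: 4 codons.
3 × 2 × 1 × 2 × 6 × 4 = 288.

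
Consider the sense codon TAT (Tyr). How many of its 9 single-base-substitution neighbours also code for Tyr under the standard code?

Position 1: none → 0 synonymous.
Position 2: none → 0 synonymous.
Position 3: TAC → 1 synonymous.
Total: 0 + 0 + 1 = 1.

1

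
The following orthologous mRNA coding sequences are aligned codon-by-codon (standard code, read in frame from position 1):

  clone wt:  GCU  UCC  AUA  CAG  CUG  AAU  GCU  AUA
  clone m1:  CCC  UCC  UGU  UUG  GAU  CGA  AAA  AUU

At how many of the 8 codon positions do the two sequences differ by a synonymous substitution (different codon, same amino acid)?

Codon 1: GCU Ala / CCC Pro — nonsynonymous.
Codon 2: UCC Ser / UCC Ser — identical.
Codon 3: AUA Ile / UGU Cys — nonsynonymous.
Codon 4: CAG Gln / UUG Leu — nonsynonymous.
Codon 5: CUG Leu / GAU Asp — nonsynonymous.
Codon 6: AAU Asn / CGA Arg — nonsynonymous.
Codon 7: GCU Ala / AAA Lys — nonsynonymous.
Codon 8: AUA Ile / AUU Ile — synonymous.
Synonymous differences: 1.

1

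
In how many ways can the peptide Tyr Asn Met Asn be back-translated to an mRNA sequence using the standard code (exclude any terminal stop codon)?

Tyr: 2 codons.
Asn: 2 codons.
Met: 1 codon.
Asn: 2 codons.
2 × 2 × 1 × 2 = 8.

8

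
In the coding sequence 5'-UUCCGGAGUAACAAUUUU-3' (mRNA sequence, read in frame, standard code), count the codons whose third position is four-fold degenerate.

Codon 1 UUC (Phe): third position 2-fold.
Codon 2 CGG (Arg): third position 4-fold.
Codon 3 AGU (Ser): third position 2-fold.
Codon 4 AAC (Asn): third position 2-fold.
Codon 5 AAU (Asn): third position 2-fold.
Codon 6 UUU (Phe): third position 2-fold.
Four-fold degenerate third positions: 1.

1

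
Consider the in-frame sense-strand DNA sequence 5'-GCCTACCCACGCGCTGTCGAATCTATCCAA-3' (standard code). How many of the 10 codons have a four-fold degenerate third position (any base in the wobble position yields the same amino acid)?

6

Codon 1 GCC (Ala): third position 4-fold.
Codon 2 TAC (Tyr): third position 2-fold.
Codon 3 CCA (Pro): third position 4-fold.
Codon 4 CGC (Arg): third position 4-fold.
Codon 5 GCT (Ala): third position 4-fold.
Codon 6 GTC (Val): third position 4-fold.
Codon 7 GAA (Glu): third position 2-fold.
Codon 8 TCT (Ser): third position 4-fold.
Codon 9 ATC (Ile): third position 3-fold.
Codon 10 CAA (Gln): third position 2-fold.
Four-fold degenerate third positions: 6.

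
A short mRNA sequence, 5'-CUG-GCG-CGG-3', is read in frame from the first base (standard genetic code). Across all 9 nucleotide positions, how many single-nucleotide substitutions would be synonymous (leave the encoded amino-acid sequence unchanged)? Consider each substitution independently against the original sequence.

11

Codon 1 (CUG, Leu): 4 synonymous substitutions.
Codon 2 (GCG, Ala): 3 synonymous substitutions.
Codon 3 (CGG, Arg): 4 synonymous substitutions.
Total: 4 + 3 + 4 = 11.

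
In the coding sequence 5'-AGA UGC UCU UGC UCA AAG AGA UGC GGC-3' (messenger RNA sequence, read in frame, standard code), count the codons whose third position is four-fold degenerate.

3

Codon 1 AGA (Arg): third position 2-fold.
Codon 2 UGC (Cys): third position 2-fold.
Codon 3 UCU (Ser): third position 4-fold.
Codon 4 UGC (Cys): third position 2-fold.
Codon 5 UCA (Ser): third position 4-fold.
Codon 6 AAG (Lys): third position 2-fold.
Codon 7 AGA (Arg): third position 2-fold.
Codon 8 UGC (Cys): third position 2-fold.
Codon 9 GGC (Gly): third position 4-fold.
Four-fold degenerate third positions: 3.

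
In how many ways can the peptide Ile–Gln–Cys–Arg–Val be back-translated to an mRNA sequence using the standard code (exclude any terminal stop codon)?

288

Ile: 3 codons.
Gln: 2 codons.
Cys: 2 codons.
Arg: 6 codons.
Val: 4 codons.
3 × 2 × 2 × 6 × 4 = 288.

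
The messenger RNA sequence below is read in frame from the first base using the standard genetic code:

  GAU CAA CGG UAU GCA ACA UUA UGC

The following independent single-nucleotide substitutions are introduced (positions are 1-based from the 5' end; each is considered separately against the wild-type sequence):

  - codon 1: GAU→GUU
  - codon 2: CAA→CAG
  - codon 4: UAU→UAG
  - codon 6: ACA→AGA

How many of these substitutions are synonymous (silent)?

1

Codon 1: GAU (Asp) → GUU (Val) — missense.
Codon 2: CAA (Gln) → CAG (Gln) — synonymous.
Codon 4: UAU (Tyr) → UAG (Stop) — nonsense.
Codon 6: ACA (Thr) → AGA (Arg) — missense.
Synonymous: 1 of 4.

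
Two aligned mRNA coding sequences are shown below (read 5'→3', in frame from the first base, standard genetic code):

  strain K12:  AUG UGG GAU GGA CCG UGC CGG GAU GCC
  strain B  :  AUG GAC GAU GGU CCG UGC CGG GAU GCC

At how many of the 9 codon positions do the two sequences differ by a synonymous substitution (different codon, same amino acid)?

Codon 1: AUG Met / AUG Met — identical.
Codon 2: UGG Trp / GAC Asp — nonsynonymous.
Codon 3: GAU Asp / GAU Asp — identical.
Codon 4: GGA Gly / GGU Gly — synonymous.
Codon 5: CCG Pro / CCG Pro — identical.
Codon 6: UGC Cys / UGC Cys — identical.
Codon 7: CGG Arg / CGG Arg — identical.
Codon 8: GAU Asp / GAU Asp — identical.
Codon 9: GCC Ala / GCC Ala — identical.
Synonymous differences: 1.

1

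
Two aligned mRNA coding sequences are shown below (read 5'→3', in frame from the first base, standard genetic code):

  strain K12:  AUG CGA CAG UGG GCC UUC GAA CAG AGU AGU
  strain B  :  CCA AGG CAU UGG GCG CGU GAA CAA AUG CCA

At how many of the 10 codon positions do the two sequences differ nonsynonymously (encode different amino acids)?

Codon 1: AUG Met / CCA Pro — nonsynonymous.
Codon 2: CGA Arg / AGG Arg — synonymous.
Codon 3: CAG Gln / CAU His — nonsynonymous.
Codon 4: UGG Trp / UGG Trp — identical.
Codon 5: GCC Ala / GCG Ala — synonymous.
Codon 6: UUC Phe / CGU Arg — nonsynonymous.
Codon 7: GAA Glu / GAA Glu — identical.
Codon 8: CAG Gln / CAA Gln — synonymous.
Codon 9: AGU Ser / AUG Met — nonsynonymous.
Codon 10: AGU Ser / CCA Pro — nonsynonymous.
Nonsynonymous differences: 5.

5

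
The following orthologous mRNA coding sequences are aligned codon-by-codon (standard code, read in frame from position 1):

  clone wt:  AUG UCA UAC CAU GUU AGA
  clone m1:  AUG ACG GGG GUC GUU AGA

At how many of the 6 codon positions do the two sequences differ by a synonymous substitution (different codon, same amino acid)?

0

Codon 1: AUG Met / AUG Met — identical.
Codon 2: UCA Ser / ACG Thr — nonsynonymous.
Codon 3: UAC Tyr / GGG Gly — nonsynonymous.
Codon 4: CAU His / GUC Val — nonsynonymous.
Codon 5: GUU Val / GUU Val — identical.
Codon 6: AGA Arg / AGA Arg — identical.
Synonymous differences: 0.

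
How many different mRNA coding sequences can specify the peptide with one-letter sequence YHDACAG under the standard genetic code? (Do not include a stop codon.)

Tyr: 2 codons.
His: 2 codons.
Asp: 2 codons.
Ala: 4 codons.
Cys: 2 codons.
Ala: 4 codons.
Gly: 4 codons.
2 × 2 × 2 × 4 × 2 × 4 × 4 = 1024.

1024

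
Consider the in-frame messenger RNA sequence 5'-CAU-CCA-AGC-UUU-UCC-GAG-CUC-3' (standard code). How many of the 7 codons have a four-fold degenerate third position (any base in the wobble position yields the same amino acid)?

Codon 1 CAU (His): third position 2-fold.
Codon 2 CCA (Pro): third position 4-fold.
Codon 3 AGC (Ser): third position 2-fold.
Codon 4 UUU (Phe): third position 2-fold.
Codon 5 UCC (Ser): third position 4-fold.
Codon 6 GAG (Glu): third position 2-fold.
Codon 7 CUC (Leu): third position 4-fold.
Four-fold degenerate third positions: 3.

3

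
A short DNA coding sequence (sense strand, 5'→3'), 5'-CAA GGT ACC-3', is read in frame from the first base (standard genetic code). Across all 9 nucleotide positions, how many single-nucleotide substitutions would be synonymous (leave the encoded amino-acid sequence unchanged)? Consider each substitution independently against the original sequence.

7

Codon 1 (CAA, Gln): 1 synonymous substitution.
Codon 2 (GGT, Gly): 3 synonymous substitutions.
Codon 3 (ACC, Thr): 3 synonymous substitutions.
Total: 1 + 3 + 3 = 7.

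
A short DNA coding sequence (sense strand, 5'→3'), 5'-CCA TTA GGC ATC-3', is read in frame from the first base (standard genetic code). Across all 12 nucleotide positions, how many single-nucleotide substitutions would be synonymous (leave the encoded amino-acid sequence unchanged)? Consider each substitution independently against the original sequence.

10

Codon 1 (CCA, Pro): 3 synonymous substitutions.
Codon 2 (TTA, Leu): 2 synonymous substitutions.
Codon 3 (GGC, Gly): 3 synonymous substitutions.
Codon 4 (ATC, Ile): 2 synonymous substitutions.
Total: 3 + 2 + 3 + 2 = 10.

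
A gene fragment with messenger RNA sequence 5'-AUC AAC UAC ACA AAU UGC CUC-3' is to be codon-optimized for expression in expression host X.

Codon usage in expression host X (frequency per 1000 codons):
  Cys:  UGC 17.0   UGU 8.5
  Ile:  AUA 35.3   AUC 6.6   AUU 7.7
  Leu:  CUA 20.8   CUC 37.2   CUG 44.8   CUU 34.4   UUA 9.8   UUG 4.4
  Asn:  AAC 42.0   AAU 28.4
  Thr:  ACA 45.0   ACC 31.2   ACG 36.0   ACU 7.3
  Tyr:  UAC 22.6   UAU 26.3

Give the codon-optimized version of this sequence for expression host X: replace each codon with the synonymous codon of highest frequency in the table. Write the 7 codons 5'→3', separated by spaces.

Codon 1 (Ile): best is AUA at 35.3.
Codon 2 (Asn): best is AAC at 42.0.
Codon 3 (Tyr): best is UAU at 26.3.
Codon 4 (Thr): best is ACA at 45.0.
Codon 5 (Asn): best is AAC at 42.0.
Codon 6 (Cys): best is UGC at 17.0.
Codon 7 (Leu): best is CUG at 44.8.

AUA AAC UAU ACA AAC UGC CUG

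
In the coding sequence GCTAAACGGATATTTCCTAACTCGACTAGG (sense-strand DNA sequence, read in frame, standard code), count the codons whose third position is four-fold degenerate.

Codon 1 GCT (Ala): third position 4-fold.
Codon 2 AAA (Lys): third position 2-fold.
Codon 3 CGG (Arg): third position 4-fold.
Codon 4 ATA (Ile): third position 3-fold.
Codon 5 TTT (Phe): third position 2-fold.
Codon 6 CCT (Pro): third position 4-fold.
Codon 7 AAC (Asn): third position 2-fold.
Codon 8 TCG (Ser): third position 4-fold.
Codon 9 ACT (Thr): third position 4-fold.
Codon 10 AGG (Arg): third position 2-fold.
Four-fold degenerate third positions: 5.

5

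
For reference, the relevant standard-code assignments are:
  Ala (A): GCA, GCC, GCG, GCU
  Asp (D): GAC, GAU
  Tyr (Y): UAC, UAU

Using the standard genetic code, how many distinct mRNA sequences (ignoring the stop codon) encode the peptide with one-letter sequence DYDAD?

64

Asp: 2 codons.
Tyr: 2 codons.
Asp: 2 codons.
Ala: 4 codons.
Asp: 2 codons.
2 × 2 × 2 × 4 × 2 = 64.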